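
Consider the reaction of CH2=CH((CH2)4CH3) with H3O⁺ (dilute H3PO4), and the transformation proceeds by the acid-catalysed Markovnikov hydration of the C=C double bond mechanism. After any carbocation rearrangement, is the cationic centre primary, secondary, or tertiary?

Step 1: The π electrons of the C=C bond attack a proton of H3O⁺; Markovnikov addition places the new C–H on the less-substituted alkene carbon, so the positive charge ends up on the more-substituted carbon — a secondary carbocation. H2O is released.
No single 1,2-shift to an adjacent carbon would give a more-substituted cation, so no rearrangement occurs.

secondary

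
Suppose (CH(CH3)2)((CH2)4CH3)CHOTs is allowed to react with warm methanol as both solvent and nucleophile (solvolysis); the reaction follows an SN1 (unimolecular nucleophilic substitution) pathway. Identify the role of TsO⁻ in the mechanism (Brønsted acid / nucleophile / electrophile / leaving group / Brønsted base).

leaving group

Step 1: The C–O bond breaks with both electrons going to the tosylate; TsO⁻ leaves and a secondary carbocation remains.
TsO⁻ departs with both electrons of the breaking σ-bond — that is the definition of a leaving group.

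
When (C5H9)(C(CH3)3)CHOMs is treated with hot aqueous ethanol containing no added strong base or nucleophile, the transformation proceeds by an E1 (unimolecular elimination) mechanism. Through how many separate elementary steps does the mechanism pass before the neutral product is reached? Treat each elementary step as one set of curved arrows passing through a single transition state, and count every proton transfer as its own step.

Step 1: The C–O bond breaks with both electrons going to the mesylate; MsO⁻ leaves and a secondary carbocation remains.
Step 2: A 1,2-hydride shift from the adjacent cyclopentyl carbon moves the positive charge from the secondary centre to an adjacent carbon, generating a more stable tertiary carbocation.
Step 3: A weak base (a water (or ethanol) molecule from the solvent) removes a proton from a carbon adjacent to the cationic centre; the electrons of that C–H bond become the new π(C=C) bond, giving the alkene.
Total: 3 elementary steps.

3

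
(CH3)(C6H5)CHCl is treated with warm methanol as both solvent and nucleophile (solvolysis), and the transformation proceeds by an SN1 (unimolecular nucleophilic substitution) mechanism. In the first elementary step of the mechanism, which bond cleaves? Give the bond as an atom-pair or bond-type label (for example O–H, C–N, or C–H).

Step 1: Rate-determining heterolysis of the C–Cl bond gives Cl⁻ and a secondary carbocation.
The bond broken in this step is the C–Cl bond.

C–Cl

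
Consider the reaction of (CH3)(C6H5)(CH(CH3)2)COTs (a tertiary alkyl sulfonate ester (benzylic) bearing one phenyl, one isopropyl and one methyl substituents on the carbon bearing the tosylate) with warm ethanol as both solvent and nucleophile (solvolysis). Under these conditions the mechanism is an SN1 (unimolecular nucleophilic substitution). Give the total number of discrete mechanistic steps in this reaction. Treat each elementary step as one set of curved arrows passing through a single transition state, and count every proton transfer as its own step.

Step 1: Ionisation: the C–O σ-bond cleaves heterolytically; both bonding electrons depart with TsO⁻, leaving a tertiary carbocation at the α-carbon.
(No 1,2-shift: no single shift to an adjacent carbon would give a more stable cation.)
Step 2: CH3CH2OH donates an oxygen lone pair into the empty p orbital of the cation, giving a protonated ether (an oxonium ion).
Step 3: A second solvent molecule removes the proton on oxygen, giving the neutral ether product.
Total: 3 elementary steps.

3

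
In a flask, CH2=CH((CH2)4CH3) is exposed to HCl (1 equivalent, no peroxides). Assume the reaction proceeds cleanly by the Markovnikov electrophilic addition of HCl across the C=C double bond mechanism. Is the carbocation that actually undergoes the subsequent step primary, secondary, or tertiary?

secondary

Step 1: Protonation of the alkene by HCl: the π bond acts as the nucleophile and picks up H⁺, giving the more stable (Markovnikov) secondary carbocation. The H–Cl bond breaks heterolytically, releasing Cl⁻.
No single 1,2-shift to an adjacent carbon would give a more-substituted cation, so no rearrangement occurs.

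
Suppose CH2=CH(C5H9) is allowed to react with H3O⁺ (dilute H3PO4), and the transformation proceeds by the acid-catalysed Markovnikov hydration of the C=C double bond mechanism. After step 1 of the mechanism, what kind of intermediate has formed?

Step 1: Electrophilic addition begins with the π(C=C) electrons forming a bond to the proton of H3O⁺. Following Markovnikov's rule, the resulting cation is secondary. H2O is released.
After step 1 the species present is a secondary carbocation.

secondary carbocation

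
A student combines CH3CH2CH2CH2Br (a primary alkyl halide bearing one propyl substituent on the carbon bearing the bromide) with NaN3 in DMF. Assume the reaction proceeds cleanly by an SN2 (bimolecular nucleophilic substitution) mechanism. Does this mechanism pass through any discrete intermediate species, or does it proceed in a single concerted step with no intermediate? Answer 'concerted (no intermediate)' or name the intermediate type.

N3⁻ attacks the back face of the α-carbon while Br⁻ departs with the C–Br bonding pair — a single concerted displacement through a pentacoordinate transition state.
All bond changes occur in one transition state; no discrete intermediate is formed.

concerted (no intermediate)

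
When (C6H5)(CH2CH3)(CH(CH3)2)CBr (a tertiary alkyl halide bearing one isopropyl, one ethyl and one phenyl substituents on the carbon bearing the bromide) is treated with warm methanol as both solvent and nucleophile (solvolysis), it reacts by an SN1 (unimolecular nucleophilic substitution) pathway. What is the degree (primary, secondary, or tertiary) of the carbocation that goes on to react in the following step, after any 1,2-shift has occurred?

tertiary

Step 1: Ionisation: the C–Br σ-bond cleaves heterolytically; both bonding electrons depart with Br⁻, leaving a tertiary carbocation at the α-carbon.
No single 1,2-shift to an adjacent carbon would give a more-substituted cation, so no rearrangement occurs.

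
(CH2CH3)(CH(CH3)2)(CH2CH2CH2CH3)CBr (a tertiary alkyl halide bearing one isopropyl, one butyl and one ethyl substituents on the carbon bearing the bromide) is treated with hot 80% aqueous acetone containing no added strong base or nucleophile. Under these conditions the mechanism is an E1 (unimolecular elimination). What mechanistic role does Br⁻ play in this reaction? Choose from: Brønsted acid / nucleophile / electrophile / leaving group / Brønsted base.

leaving group

Step 1: Ionisation: the C–Br σ-bond cleaves heterolytically; both bonding electrons depart with Br⁻, leaving a tertiary carbocation at the α-carbon.
Br⁻ departs with both electrons of the breaking σ-bond — that is the definition of a leaving group.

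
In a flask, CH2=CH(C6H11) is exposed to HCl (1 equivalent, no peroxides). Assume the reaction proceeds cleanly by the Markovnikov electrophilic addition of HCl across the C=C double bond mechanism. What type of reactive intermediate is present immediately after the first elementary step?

Step 1: Electrophilic addition begins with the π(C=C) electrons forming a bond to the proton of HCl. Following Markovnikov's rule, the resulting cation is secondary. The H–Cl bond breaks heterolytically, releasing Cl⁻.
After step 1 the species present is a secondary carbocation.

secondary carbocation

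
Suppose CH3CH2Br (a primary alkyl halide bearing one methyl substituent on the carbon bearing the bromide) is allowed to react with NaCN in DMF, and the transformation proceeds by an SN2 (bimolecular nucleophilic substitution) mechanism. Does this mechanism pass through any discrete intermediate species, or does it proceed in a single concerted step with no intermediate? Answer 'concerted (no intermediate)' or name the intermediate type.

concerted (no intermediate)

Backside attack by CN⁻ on the carbon bearing the bromide: the new C–C bond forms as the C–Br bond breaks, with Walden inversion at carbon.
All bond changes occur in one transition state; no discrete intermediate is formed.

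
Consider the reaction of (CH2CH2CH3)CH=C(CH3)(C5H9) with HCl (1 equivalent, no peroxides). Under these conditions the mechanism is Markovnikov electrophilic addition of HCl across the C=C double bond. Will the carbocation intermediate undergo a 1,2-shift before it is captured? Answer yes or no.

The first-formed carbocation is tertiary.
No single 1,2-shift to an adjacent carbon would produce a more-substituted cation than the one already present, so no rearrangement occurs.

no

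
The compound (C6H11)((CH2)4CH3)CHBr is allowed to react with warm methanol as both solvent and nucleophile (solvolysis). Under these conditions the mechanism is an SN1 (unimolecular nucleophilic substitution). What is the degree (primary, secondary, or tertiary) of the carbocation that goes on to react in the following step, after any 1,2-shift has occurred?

tertiary

Step 1: The C–Br bond breaks with both electrons going to the bromide; Br⁻ leaves and a secondary carbocation remains.
Step 2: Carbocation rearrangement: a 1,2-hydride shift from the adjacent cyclohexyl carbon converts the initially-formed secondary cation into the more stable tertiary cation.
The cation rearranges from secondary to tertiary via a 1,2-hydride shift from the adjacent cyclohexyl carbon; the tertiary cation is what reacts next.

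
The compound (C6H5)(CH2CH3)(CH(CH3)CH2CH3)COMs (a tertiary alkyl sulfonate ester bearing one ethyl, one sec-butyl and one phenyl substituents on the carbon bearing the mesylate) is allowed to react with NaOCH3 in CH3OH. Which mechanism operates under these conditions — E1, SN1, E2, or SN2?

E2

Conditions: a strong base with a tertiary substrate bearing a β-hydrogen.
These conditions are the textbook signature of the E2 pathway.
A strong (often hindered) base removes a β-H in concert with loss of the leaving group — bimolecular elimination.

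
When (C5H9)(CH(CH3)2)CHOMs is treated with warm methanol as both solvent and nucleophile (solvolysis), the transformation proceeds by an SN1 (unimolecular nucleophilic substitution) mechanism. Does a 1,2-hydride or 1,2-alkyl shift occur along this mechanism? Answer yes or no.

The first-formed carbocation is secondary.
The adjacent cyclopentyl carbon already bears 2 other carbon substituents and has a hydrogen to migrate; after a 1,2-hydride shift from that carbon the positive charge sits on a tertiary centre.
Tertiary is more stable than secondary, so the shift occurs.

yes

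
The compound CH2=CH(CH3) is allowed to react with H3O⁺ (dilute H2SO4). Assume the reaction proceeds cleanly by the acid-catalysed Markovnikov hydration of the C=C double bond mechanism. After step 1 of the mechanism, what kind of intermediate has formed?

Step 1: Protonation of the alkene by H3O⁺: the π bond acts as the nucleophile and picks up H⁺, giving the more stable (Markovnikov) secondary carbocation. H2O is released.
After step 1 the species present is a secondary carbocation.

secondary carbocation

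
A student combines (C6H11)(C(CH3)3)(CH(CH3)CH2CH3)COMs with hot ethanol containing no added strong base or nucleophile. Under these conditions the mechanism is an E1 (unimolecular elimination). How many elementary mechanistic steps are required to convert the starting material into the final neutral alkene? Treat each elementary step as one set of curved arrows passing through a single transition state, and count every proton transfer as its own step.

Step 1: The C–O bond breaks with both electrons going to the mesylate; MsO⁻ leaves and a tertiary carbocation remains.
(No 1,2-shift: no single shift to an adjacent carbon would give a more stable cation.)
Step 2: An ethanol molecule (solvent) deprotonates a β-carbon; as the C–H bond breaks, those electrons form the new alkene π bond.
Total: 2 elementary steps.

2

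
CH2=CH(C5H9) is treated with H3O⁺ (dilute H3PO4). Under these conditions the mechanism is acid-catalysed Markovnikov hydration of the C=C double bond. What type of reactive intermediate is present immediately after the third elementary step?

Step 1: The π electrons of the C=C bond attack a proton of H3O⁺; Markovnikov addition places the new C–H on the less-substituted alkene carbon, so the positive charge ends up on the more-substituted carbon — a secondary carbocation. H2O is released.
Step 2: A hydride (H with its bonding pair) migrates from the adjacent cyclopentyl carbon to the cationic centre — a 1,2-hydride shift — upgrading the secondary cation to a tertiary one.
Step 3: Water acts as the nucleophile: an oxygen lone pair bonds to the cationic carbon, giving an oxonium-ion intermediate.
After step 3 the species present is an oxonium ion.

oxonium ion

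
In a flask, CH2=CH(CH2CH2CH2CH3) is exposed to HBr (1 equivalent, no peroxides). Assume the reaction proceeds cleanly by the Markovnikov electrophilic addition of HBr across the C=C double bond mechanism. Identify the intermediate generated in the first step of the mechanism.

Step 1: The π electrons of the C=C bond attack a proton of HBr; Markovnikov addition places the new C–H on the less-substituted alkene carbon, so the positive charge ends up on the more-substituted carbon — a secondary carbocation. The H–Br bond breaks heterolytically, releasing Br⁻.
After step 1 the species present is a secondary carbocation.

secondary carbocation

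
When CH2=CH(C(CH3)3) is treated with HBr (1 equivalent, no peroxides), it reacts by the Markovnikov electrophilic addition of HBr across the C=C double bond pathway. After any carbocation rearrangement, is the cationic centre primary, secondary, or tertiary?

tertiary

Step 1: Electrophilic addition begins with the π(C=C) electrons forming a bond to the proton of HBr. Following Markovnikov's rule, the resulting cation is secondary. The H–Br bond breaks heterolytically, releasing Br⁻.
Step 2: A 1,2-methyl shift from the adjacent tert-butyl carbon moves the positive charge from the secondary centre to an adjacent carbon, generating a more stable tertiary carbocation.
The cation rearranges from secondary to tertiary via a 1,2-methyl shift from the adjacent tert-butyl carbon; the tertiary cation is what reacts next.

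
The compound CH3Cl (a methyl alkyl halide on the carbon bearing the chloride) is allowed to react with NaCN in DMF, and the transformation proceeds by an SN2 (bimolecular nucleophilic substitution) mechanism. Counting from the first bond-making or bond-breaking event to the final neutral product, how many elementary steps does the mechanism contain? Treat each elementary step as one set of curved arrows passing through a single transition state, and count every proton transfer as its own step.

1

Step 1: Backside attack by CN⁻ on the carbon bearing the chloride: the new C–C bond forms as the C–Cl bond breaks, with Walden inversion at carbon.
Total: 1 elementary step.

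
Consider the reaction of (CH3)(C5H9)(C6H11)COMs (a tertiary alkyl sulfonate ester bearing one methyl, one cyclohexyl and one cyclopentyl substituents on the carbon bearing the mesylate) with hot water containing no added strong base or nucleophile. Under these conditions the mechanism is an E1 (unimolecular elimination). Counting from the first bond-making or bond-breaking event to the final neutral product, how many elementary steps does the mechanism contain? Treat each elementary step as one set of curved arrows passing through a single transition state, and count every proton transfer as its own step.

2

Step 1: Rate-determining heterolysis of the C–O bond gives MsO⁻ and a tertiary carbocation.
(No 1,2-shift: no single shift to an adjacent carbon would give a more stable cation.)
Step 2: A water molecule (solvent) deprotonates a β-carbon; as the C–H bond breaks, those electrons form the new alkene π bond.
Total: 2 elementary steps.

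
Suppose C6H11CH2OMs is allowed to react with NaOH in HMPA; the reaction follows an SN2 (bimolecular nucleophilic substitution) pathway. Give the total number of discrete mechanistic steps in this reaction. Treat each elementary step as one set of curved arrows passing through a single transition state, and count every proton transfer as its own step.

1

Step 1: Backside attack by OH⁻ on the carbon bearing the mesylate: the new C–O bond forms as the C–O bond breaks, with Walden inversion at carbon.
Total: 1 elementary step.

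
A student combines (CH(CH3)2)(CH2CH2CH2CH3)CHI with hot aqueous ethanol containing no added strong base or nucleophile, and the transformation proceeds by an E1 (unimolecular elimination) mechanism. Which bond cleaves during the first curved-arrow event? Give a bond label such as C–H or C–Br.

C–I

Step 1: Unassisted departure of I⁻ (taking the C–I bonding pair) generates a secondary carbocation.
The bond broken in this step is the C–I bond.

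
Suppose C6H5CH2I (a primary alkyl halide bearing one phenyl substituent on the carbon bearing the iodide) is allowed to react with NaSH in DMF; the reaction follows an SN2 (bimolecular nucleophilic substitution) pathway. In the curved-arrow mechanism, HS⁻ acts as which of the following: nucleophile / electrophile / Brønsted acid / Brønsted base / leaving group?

Step 1: HS⁻ attacks the back face of the α-carbon while I⁻ departs with the C–I bonding pair — a single concerted displacement through a pentacoordinate transition state.
HS⁻ donates an electron pair to form a new σ-bond to carbon — it is the nucleophile.

nucleophile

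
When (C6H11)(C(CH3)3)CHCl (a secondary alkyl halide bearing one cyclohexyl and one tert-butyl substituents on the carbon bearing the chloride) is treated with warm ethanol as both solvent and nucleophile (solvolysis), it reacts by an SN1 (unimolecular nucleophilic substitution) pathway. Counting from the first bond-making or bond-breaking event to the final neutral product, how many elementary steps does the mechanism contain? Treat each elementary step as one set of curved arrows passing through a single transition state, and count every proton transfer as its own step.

Step 1: Unassisted departure of Cl⁻ (taking the C–Cl bonding pair) generates a secondary carbocation.
Step 2: A 1,2-hydride shift from the adjacent cyclohexyl carbon moves the positive charge from the secondary centre to an adjacent carbon, generating a more stable tertiary carbocation.
Step 3: Nucleophilic capture: the oxygen of CH3CH2OH bonds to the cationic carbon, producing an oxonium-ion intermediate.
Step 4: A second solvent molecule removes the proton on oxygen, giving the neutral ether product.
Total: 4 elementary steps.

4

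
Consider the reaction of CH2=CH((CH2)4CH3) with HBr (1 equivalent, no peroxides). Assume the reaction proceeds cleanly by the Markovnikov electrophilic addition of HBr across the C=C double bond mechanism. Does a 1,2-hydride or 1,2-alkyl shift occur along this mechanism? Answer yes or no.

The first-formed carbocation is secondary.
No single 1,2-shift to an adjacent carbon would produce a more-substituted cation than the one already present, so no rearrangement occurs.

no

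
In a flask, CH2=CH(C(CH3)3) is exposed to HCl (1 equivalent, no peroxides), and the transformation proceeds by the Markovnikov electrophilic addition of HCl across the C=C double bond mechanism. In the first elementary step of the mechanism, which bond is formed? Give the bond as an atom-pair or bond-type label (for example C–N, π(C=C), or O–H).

Step 1: The π electrons of the C=C bond attack a proton of HCl; Markovnikov addition places the new C–H on the less-substituted alkene carbon, so the positive charge ends up on the more-substituted carbon — a secondary carbocation. The H–Cl bond breaks heterolytically, releasing Cl⁻.
The bond formed in this step is the C–H bond.

C–H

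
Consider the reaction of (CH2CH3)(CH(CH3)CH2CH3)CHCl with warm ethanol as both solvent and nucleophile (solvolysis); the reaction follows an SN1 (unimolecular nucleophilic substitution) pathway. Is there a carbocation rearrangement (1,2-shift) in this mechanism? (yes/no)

yes

The first-formed carbocation is secondary.
The adjacent sec-butyl carbon already bears 2 other carbon substituents and has a hydrogen to migrate; after a 1,2-hydride shift from that carbon the positive charge sits on a tertiary centre.
Tertiary is more stable than secondary, so the shift occurs.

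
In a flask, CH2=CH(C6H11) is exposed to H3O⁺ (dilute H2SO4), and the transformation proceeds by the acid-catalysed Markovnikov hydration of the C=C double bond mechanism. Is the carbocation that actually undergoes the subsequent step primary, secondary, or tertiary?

Step 1: Protonation of the alkene by H3O⁺: the π bond acts as the nucleophile and picks up H⁺, giving the more stable (Markovnikov) secondary carbocation. H2O is released.
Step 2: A hydride (H with its bonding pair) migrates from the adjacent cyclohexyl carbon to the cationic centre — a 1,2-hydride shift — upgrading the secondary cation to a tertiary one.
The cation rearranges from secondary to tertiary via a 1,2-hydride shift from the adjacent cyclohexyl carbon; the tertiary cation is what reacts next.

tertiary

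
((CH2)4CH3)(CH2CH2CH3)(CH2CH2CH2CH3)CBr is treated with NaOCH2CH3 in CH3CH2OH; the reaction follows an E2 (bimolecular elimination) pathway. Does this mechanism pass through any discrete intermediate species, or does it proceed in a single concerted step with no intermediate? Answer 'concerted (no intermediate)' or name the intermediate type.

Concerted anti-periplanar elimination: CH3CH2O⁻ abstracts a β-H while Br⁻ leaves, and the C–H electrons become the new C=C π bond — all in a single transition state.
All bond changes occur in one transition state; no discrete intermediate is formed.

concerted (no intermediate)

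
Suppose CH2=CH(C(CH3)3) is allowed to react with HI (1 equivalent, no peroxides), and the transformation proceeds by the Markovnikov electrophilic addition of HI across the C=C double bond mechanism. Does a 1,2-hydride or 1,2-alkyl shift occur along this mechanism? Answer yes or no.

yes

The first-formed carbocation is secondary.
The adjacent tert-butyl carbon has no hydrogen but bears methyl groups; migration of one methyl with its bonding pair (a 1,2-methyl shift) places the charge on a tertiary centre.
Tertiary is more stable than secondary, so the shift occurs.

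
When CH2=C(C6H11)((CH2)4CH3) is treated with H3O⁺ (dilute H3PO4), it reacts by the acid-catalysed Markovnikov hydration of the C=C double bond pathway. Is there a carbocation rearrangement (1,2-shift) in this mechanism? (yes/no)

The first-formed carbocation is tertiary.
No single 1,2-shift to an adjacent carbon would produce a more-substituted cation than the one already present, so no rearrangement occurs.

no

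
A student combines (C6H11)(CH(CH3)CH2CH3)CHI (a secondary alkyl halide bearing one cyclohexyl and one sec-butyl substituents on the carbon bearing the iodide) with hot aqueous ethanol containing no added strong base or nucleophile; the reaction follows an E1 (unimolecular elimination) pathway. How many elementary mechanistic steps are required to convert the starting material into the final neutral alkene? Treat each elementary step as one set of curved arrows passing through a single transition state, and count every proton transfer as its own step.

Step 1: Ionisation: the C–I σ-bond cleaves heterolytically; both bonding electrons depart with I⁻, leaving a secondary carbocation at the α-carbon.
Step 2: Carbocation rearrangement: a 1,2-hydride shift from the adjacent cyclohexyl carbon converts the initially-formed secondary cation into the more stable tertiary cation.
Step 3: A weak base (a water (or ethanol) molecule from the solvent) removes a proton from a carbon adjacent to the cationic centre; the electrons of that C–H bond become the new π(C=C) bond, giving the alkene.
Total: 3 elementary steps.

3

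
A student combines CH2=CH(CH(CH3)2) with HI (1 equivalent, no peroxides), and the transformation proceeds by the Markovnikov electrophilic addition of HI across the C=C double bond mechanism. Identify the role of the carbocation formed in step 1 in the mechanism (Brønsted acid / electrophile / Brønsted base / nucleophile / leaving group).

electrophile

Step 3: I⁻ captures the cation: a lone pair on I⁻ fills the empty p orbital, producing the alkyl halide product.
The carbocation formed in step 1 accepts an electron pair into an empty or π* orbital — it is the electrophile.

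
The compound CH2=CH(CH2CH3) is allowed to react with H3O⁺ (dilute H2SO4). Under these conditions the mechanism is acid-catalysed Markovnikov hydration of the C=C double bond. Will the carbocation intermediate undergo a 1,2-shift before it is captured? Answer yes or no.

no

The first-formed carbocation is secondary.
No single 1,2-shift to an adjacent carbon would produce a more-substituted cation than the one already present, so no rearrangement occurs.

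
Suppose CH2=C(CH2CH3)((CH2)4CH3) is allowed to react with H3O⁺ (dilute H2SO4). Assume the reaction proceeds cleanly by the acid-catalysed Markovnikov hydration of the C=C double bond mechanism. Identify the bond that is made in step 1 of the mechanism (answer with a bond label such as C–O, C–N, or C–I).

Step 1: Protonation of the alkene by H3O⁺: the π bond acts as the nucleophile and picks up H⁺, giving the more stable (Markovnikov) tertiary carbocation. H2O is released.
The bond formed in this step is the C–H bond.

C–H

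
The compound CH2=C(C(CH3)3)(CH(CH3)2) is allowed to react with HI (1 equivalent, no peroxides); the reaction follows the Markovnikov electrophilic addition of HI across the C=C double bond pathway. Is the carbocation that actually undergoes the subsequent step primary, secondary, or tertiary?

Step 1: Protonation of the alkene by HI: the π bond acts as the nucleophile and picks up H⁺, giving the more stable (Markovnikov) tertiary carbocation. The H–I bond breaks heterolytically, releasing I⁻.
No single 1,2-shift to an adjacent carbon would give a more-substituted cation, so no rearrangement occurs.

tertiary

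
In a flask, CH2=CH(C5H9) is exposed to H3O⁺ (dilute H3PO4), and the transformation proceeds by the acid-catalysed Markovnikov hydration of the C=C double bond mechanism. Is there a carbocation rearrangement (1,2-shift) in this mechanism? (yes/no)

yes

The first-formed carbocation is secondary.
The adjacent cyclopentyl carbon already bears 2 other carbon substituents and has a hydrogen to migrate; after a 1,2-hydride shift from that carbon the positive charge sits on a tertiary centre.
Tertiary is more stable than secondary, so the shift occurs.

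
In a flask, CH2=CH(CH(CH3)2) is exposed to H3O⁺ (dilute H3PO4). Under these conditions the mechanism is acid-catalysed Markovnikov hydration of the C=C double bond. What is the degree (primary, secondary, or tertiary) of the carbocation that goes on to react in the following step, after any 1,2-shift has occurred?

tertiary

Step 1: The π electrons of the C=C bond attack a proton of H3O⁺; Markovnikov addition places the new C–H on the less-substituted alkene carbon, so the positive charge ends up on the more-substituted carbon — a secondary carbocation. H2O is released.
Step 2: Carbocation rearrangement: a 1,2-hydride shift from the adjacent isopropyl carbon converts the initially-formed secondary cation into the more stable tertiary cation.
The cation rearranges from secondary to tertiary via a 1,2-hydride shift from the adjacent isopropyl carbon; the tertiary cation is what reacts next.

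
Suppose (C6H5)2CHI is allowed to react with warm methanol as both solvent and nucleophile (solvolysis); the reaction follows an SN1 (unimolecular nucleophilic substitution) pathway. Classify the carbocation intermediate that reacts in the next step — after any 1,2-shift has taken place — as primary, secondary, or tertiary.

Step 1: Rate-determining heterolysis of the C–I bond gives I⁻ and a secondary carbocation.
No single 1,2-shift to an adjacent carbon would give a more-substituted cation, so no rearrangement occurs.

secondary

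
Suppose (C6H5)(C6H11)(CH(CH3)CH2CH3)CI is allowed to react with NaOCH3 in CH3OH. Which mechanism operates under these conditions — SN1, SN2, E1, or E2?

Conditions: a strong base with a tertiary substrate bearing a β-hydrogen.
These conditions are the textbook signature of the E2 pathway.
A strong (often hindered) base removes a β-H in concert with loss of the leaving group — bimolecular elimination.

E2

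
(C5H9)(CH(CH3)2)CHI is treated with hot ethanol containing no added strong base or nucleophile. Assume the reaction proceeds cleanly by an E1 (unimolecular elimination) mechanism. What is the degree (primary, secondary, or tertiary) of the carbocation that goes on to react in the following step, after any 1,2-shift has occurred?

tertiary

Step 1: Rate-determining heterolysis of the C–I bond gives I⁻ and a secondary carbocation.
Step 2: Carbocation rearrangement: a 1,2-hydride shift from the adjacent isopropyl carbon converts the initially-formed secondary cation into the more stable tertiary cation.
The cation rearranges from secondary to tertiary via a 1,2-hydride shift from the adjacent isopropyl carbon; the tertiary cation is what reacts next.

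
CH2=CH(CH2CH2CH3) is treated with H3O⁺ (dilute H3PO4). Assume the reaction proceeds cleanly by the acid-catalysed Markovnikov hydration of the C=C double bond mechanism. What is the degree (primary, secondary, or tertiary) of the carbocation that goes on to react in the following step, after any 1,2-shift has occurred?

Step 1: Protonation of the alkene by H3O⁺: the π bond acts as the nucleophile and picks up H⁺, giving the more stable (Markovnikov) secondary carbocation. H2O is released.
No single 1,2-shift to an adjacent carbon would give a more-substituted cation, so no rearrangement occurs.

secondary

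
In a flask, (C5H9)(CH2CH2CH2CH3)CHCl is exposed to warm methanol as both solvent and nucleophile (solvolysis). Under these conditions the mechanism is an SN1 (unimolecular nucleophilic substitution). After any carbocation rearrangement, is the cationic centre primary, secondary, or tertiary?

tertiary

Step 1: Ionisation: the C–Cl σ-bond cleaves heterolytically; both bonding electrons depart with Cl⁻, leaving a secondary carbocation at the α-carbon.
Step 2: A 1,2-hydride shift from the adjacent cyclopentyl carbon moves the positive charge from the secondary centre to an adjacent carbon, generating a more stable tertiary carbocation.
The cation rearranges from secondary to tertiary via a 1,2-hydride shift from the adjacent cyclopentyl carbon; the tertiary cation is what reacts next.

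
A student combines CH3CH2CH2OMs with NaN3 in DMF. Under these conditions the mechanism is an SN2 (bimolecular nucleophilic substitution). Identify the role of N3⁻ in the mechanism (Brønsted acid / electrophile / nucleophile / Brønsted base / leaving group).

Step 1: Backside attack by N3⁻ on the carbon bearing the mesylate: the new C–N bond forms as the C–O bond breaks, with Walden inversion at carbon.
N3⁻ donates an electron pair to form a new σ-bond to carbon — it is the nucleophile.

nucleophile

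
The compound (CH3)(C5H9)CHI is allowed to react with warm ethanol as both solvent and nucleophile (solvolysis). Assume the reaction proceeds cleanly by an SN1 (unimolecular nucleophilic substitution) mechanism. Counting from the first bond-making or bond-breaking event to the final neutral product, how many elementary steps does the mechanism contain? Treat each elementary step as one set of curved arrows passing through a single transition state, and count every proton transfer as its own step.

4

Step 1: Ionisation: the C–I σ-bond cleaves heterolytically; both bonding electrons depart with I⁻, leaving a secondary carbocation at the α-carbon.
Step 2: A hydride (H with its bonding pair) migrates from the adjacent cyclopentyl carbon to the cationic centre — a 1,2-hydride shift — upgrading the secondary cation to a tertiary one.
Step 3: CH3CH2OH donates an oxygen lone pair into the empty p orbital of the cation, giving a protonated ether (an oxonium ion).
Step 4: Deprotonation of the oxonium oxygen by solvent ethanol yields the neutral ether.
Total: 4 elementary steps.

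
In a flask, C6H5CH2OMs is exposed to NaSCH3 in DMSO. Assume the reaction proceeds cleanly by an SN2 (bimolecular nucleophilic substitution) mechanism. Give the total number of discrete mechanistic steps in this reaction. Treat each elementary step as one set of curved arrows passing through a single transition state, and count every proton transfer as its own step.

1

Step 1: CH3S⁻ attacks the back face of the α-carbon while MsO⁻ departs with the C–O bonding pair — a single concerted displacement through a pentacoordinate transition state.
Total: 1 elementary step.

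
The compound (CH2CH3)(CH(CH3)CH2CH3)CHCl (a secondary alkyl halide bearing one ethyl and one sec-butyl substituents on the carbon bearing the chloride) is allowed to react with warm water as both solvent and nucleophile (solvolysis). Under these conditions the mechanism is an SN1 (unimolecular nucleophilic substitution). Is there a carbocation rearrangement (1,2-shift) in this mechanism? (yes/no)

The first-formed carbocation is secondary.
The adjacent sec-butyl carbon already bears 2 other carbon substituents and has a hydrogen to migrate; after a 1,2-hydride shift from that carbon the positive charge sits on a tertiary centre.
Tertiary is more stable than secondary, so the shift occurs.

yes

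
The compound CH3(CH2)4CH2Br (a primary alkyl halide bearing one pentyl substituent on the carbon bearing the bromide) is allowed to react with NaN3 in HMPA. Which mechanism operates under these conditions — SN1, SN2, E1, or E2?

SN2

Conditions: a primary substrate with a strong nucleophile in the polar aprotic solvent HMPA.
These conditions are the textbook signature of the SN2 pathway.
An unhindered substrate with a strong nucleophile in a polar aprotic solvent favours one-step backside displacement.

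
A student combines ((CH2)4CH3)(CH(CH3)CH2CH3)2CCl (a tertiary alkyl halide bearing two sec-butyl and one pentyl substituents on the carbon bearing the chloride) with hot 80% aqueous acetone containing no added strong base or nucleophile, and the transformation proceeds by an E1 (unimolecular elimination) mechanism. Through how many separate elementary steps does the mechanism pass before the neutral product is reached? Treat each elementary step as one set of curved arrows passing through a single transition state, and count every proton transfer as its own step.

2

Step 1: Ionisation: the C–Cl σ-bond cleaves heterolytically; both bonding electrons depart with Cl⁻, leaving a tertiary carbocation at the α-carbon.
(No 1,2-shift: no single shift to an adjacent carbon would give a more stable cation.)
Step 2: A weak base (a water molecule from the solvent) removes a proton from a carbon adjacent to the cationic centre; the electrons of that C–H bond become the new π(C=C) bond, giving the alkene.
Total: 2 elementary steps.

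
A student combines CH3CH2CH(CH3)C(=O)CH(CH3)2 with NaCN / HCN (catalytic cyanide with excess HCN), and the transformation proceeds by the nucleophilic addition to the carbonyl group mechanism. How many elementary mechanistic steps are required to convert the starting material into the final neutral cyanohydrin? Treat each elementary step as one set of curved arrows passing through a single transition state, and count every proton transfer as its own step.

2

Step 1: Nucleophilic addition: CN⁻ adds to the carbonyl carbon, pushing the π(C=O) electron pair onto oxygen and giving a tetrahedral alkoxide.
Step 2: The alkoxide oxygen removes a proton from HCN present in the mixture, giving a cyanohydrin and regenerating CN⁻.
Total: 2 elementary steps.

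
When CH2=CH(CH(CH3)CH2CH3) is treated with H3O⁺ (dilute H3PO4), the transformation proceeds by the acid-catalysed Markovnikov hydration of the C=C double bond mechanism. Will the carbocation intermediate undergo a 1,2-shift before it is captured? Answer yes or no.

The first-formed carbocation is secondary.
The adjacent sec-butyl carbon already bears 2 other carbon substituents and has a hydrogen to migrate; after a 1,2-hydride shift from that carbon the positive charge sits on a tertiary centre.
Tertiary is more stable than secondary, so the shift occurs.

yes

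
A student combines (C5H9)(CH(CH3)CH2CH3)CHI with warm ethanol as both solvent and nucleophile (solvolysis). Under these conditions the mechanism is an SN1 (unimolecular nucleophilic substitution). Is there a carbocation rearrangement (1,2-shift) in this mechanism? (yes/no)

The first-formed carbocation is secondary.
The adjacent cyclopentyl carbon already bears 2 other carbon substituents and has a hydrogen to migrate; after a 1,2-hydride shift from that carbon the positive charge sits on a tertiary centre.
Tertiary is more stable than secondary, so the shift occurs.

yes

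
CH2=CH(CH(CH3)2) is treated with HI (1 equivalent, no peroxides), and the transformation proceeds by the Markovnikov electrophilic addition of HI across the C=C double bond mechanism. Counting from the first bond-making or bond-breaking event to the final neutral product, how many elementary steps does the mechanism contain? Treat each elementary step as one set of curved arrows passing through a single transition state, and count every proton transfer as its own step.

3

Step 1: The π electrons of the C=C bond attack a proton of HI; Markovnikov addition places the new C–H on the less-substituted alkene carbon, so the positive charge ends up on the more-substituted carbon — a secondary carbocation. The H–I bond breaks heterolytically, releasing I⁻.
Step 2: A hydride (H with its bonding pair) migrates from the adjacent isopropyl carbon to the cationic centre — a 1,2-hydride shift — upgrading the secondary cation to a tertiary one.
Step 3: I⁻ captures the cation: a lone pair on I⁻ fills the empty p orbital, producing the alkyl halide product.
Total: 3 elementary steps.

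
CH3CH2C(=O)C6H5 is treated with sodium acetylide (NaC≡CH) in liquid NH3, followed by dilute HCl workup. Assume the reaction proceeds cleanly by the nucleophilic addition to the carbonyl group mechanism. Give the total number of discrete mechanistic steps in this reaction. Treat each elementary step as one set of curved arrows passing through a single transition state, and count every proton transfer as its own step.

2

Step 1: A lone pair / filled orbital on HC≡C⁻ attacks the electrophilic carbonyl carbon; the π(C=O) electrons shift onto oxygen, producing a tetrahedral alkoxide intermediate.
Step 2: On dilute HCl workup the alkoxide oxygen is protonated, giving a propargyl alcohol.
Total: 2 elementary steps.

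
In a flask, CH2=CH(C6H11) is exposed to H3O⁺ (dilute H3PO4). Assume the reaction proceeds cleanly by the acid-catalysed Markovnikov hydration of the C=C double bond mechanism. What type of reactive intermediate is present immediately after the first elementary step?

secondary carbocation

Step 1: Electrophilic addition begins with the π(C=C) electrons forming a bond to the proton of H3O⁺. Following Markovnikov's rule, the resulting cation is secondary. H2O is released.
After step 1 the species present is a secondary carbocation.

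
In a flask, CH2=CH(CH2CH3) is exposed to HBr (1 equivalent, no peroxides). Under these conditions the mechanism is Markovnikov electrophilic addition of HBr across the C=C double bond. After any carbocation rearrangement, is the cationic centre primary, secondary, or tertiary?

secondary

Step 1: Protonation of the alkene by HBr: the π bond acts as the nucleophile and picks up H⁺, giving the more stable (Markovnikov) secondary carbocation. The H–Br bond breaks heterolytically, releasing Br⁻.
No single 1,2-shift to an adjacent carbon would give a more-substituted cation, so no rearrangement occurs.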